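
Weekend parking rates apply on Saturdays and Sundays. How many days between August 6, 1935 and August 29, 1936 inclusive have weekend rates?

August 6, 1935 is a Tuesday.
The range spans 390 days (inclusive of both endpoints).
390 = 7 × 55 + 5, so there are 55 full weeks plus 5 extra days.
Each full week contributes 2 weekend days (Sat, Sun): 55 × 2 = 110.
The 5 extra days are Tue, Wed, Thu, Fri, Sat — 1 of them qualifies.
Total: 110 + 1 = 111.

111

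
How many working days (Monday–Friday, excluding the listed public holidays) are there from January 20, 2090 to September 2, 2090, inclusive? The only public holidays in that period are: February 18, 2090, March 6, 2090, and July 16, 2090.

160 working days

January 20, 2090 is a Friday.
The range spans 226 days (inclusive of both endpoints).
226 = 7 × 32 + 2, so there are 32 full weeks plus 2 extra days.
Each full week contributes 5 weekdays (Mon–Fri): 32 × 5 = 160.
The 2 extra days are Friday, Saturday — 1 of them qualifies.
Total: 160 + 1 = 161.
Holidays: February 18, 2090 (Sat); March 6, 2090 (Mon); July 16, 2090 (Sun).
1 of the 3 holidays fall on weekdays; the rest are weekends and were already excluded.
Business days: 161 − 1 = 160.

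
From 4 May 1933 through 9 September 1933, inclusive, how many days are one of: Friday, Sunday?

37

4 May 1933 is a Thursday.
From 4 May 1933 to 9 September 1933 is 129 days inclusive.
129 = 7 × 18 + 3, so there are 18 full weeks plus 3 extra days.
Each full week contributes 2 days from the set (Fri, Sun): 18 × 2 = 36.
The 3 extra days are Thursday, Friday, Saturday — 1 of them qualifies.
Total: 36 + 1 = 37.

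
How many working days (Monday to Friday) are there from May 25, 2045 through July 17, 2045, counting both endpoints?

38

May 25, 2045 is a Thursday.
The range spans 54 days (inclusive of both endpoints).
54 = 7 × 7 + 5, so there are 7 full weeks plus 5 extra days.
Each full week contributes 5 weekdays (Mon–Fri): 7 × 5 = 35.
The 5 extra days are Thursday, Friday, Saturday, Sunday, Monday — 3 of them qualify.
Total: 35 + 3 = 38.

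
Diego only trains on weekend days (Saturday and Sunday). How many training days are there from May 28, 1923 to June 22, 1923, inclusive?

May 28, 1923 is a Monday.
The range spans 26 days (inclusive of both endpoints).
26 = 7 × 3 + 5, so there are 3 full weeks plus 5 extra days.
Each full week contributes 2 weekend days (Sat, Sun): 3 × 2 = 6.
The 5 extra days are Mon, Tue, Wed, Thu, Fri — none qualify.
Total: 6 + 0 = 6.

6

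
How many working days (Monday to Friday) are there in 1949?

260 weekdays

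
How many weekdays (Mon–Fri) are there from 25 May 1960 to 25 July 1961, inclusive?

25 May 1960 is a Wednesday.
That's 427 days from start to end, counting both.
427 = 7 × 61, so the span is exactly 61 full weeks.
Each full week contributes 5 weekdays (Mon–Fri): 61 × 5 = 305.

305 weekdays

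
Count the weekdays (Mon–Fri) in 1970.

261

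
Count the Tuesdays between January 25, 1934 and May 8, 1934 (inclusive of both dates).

January 25, 1934 is a Thursday.
The range spans 104 days (inclusive of both endpoints).
104 = 7 × 14 + 6, so there are 14 full weeks plus 6 extra days.
Each full week contributes one Tuesday: 14 so far.
The 6 extra days are Thu, Fri, Sat, Sun, Mon, Tue — 1 of them qualifies.
Total: 14 + 1 = 15.

15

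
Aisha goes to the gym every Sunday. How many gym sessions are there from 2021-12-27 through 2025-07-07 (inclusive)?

2021-12-27 is a Monday.
The range spans 1289 days (inclusive of both endpoints).
1289 = 7 × 184 + 1, so there are 184 full weeks plus 1 extra day.
Each full week contributes one Sunday: 184 so far.
The 1 extra day is Mon — none qualify.
Total: 184 + 0 = 184.

184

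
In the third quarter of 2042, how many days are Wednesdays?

13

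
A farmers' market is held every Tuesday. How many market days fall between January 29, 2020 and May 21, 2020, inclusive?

16

January 29, 2020 is a Wednesday.
That's 114 days from start to end, counting both.
114 = 7 × 16 + 2, so there are 16 full weeks plus 2 extra days.
Each full week contributes one Tuesday: 16 so far.
The 2 extra days are Wed, Thu — none qualify.
Total: 16 + 0 = 16.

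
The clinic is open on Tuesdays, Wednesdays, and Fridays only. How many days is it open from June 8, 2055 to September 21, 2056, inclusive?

203

June 8, 2055 is a Tuesday.
The range spans 472 days (inclusive of both endpoints).
472 = 7 × 67 + 3, so there are 67 full weeks plus 3 extra days.
Each full week contributes 3 days from the set (Tue, Wed, Fri): 67 × 3 = 201.
The 3 extra days are Tue, Wed, Thu — 2 of them qualify.
Total: 201 + 2 = 203.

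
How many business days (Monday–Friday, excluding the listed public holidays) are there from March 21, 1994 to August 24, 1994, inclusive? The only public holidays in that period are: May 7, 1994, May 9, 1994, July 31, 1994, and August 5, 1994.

March 21, 1994 is a Monday.
From March 21, 1994 to August 24, 1994 is 157 days inclusive.
157 = 7 × 22 + 3, so there are 22 full weeks plus 3 extra days.
Each full week contributes 5 weekdays (Mon–Fri): 22 × 5 = 110.
The 3 extra days are Monday, Tuesday, Wednesday — 3 of them qualify.
Total: 110 + 3 = 113.
Holidays: May 7, 1994 (Sat); May 9, 1994 (Mon); July 31, 1994 (Sun); August 5, 1994 (Fri).
2 of the 4 holidays fall on weekdays; the rest are weekends and were already excluded.
Business days: 113 − 2 = 111.

111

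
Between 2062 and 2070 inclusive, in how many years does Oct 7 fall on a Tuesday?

2

Day of week of October 7 in each year:
2062: Sat, 2063: Sun, 2064: Tue ✓, 2065: Wed, 2066: Thu, 2067: Fri, 2068: Sun, 2069: Mon, 2070: Tue ✓
Tuesdays: 2064, 2070.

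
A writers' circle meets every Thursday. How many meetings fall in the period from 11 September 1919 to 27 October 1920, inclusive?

11 September 1919 is a Thursday.
The range spans 413 days (inclusive of both endpoints).
413 = 7 × 59, so the span is exactly 59 full weeks.
Each full week contributes one Thursday: 59 so far.

59 Thursdays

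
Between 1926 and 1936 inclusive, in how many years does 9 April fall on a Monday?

2

Day of week of April 9 in each year:
1926: Fri, 1927: Sat, 1928: Mon ✓, 1929: Tue, 1930: Wed, 1931: Thu, 1932: Sat, 1933: Sun, 1934: Mon ✓, 1935: Tue, 1936: Thu
Mondays: 1928, 1934.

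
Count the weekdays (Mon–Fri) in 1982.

1982-01-01 is a Friday.
The range spans 365 days (inclusive of both endpoints).
365 = 7 × 52 + 1, so there are 52 full weeks plus 1 extra day.
Each full week contributes 5 weekdays (Mon–Fri): 52 × 5 = 260.
The 1 extra day is Fri — 1 of them qualifies.
Total: 260 + 1 = 261.

261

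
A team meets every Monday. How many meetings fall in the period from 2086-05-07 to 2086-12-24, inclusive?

2086-05-07 is a Tuesday.
The range spans 232 days (inclusive of both endpoints).
232 = 7 × 33 + 1, so there are 33 full weeks plus 1 extra day.
Each full week contributes one Monday: 33 so far.
The 1 extra day is Tuesday — none qualify.
Total: 33 + 0 = 33.

33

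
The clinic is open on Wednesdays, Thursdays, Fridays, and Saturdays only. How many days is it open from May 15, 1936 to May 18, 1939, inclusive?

May 15, 1936 is a Friday.
The range spans 1099 days (inclusive of both endpoints).
1099 = 7 × 157, so the span is exactly 157 full weeks.
Each full week contributes 4 days from the set (Wed, Thu, Fri, Sat): 157 × 4 = 628.

628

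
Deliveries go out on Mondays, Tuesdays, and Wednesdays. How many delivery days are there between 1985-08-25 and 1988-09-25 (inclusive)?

1985-08-25 is a Sunday.
From 1985-08-25 to 1988-09-25 is 1128 days inclusive.
1128 = 7 × 161 + 1, so there are 161 full weeks plus 1 extra day.
Each full week contributes 3 days from the set (Mon, Tue, Wed): 161 × 3 = 483.
The 1 extra day is Sun — none qualify.
Total: 483 + 0 = 483.

483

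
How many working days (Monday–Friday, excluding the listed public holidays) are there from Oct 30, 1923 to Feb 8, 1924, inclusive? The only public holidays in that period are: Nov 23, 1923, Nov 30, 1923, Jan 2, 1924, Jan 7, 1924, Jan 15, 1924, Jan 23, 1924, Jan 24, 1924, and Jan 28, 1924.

Oct 30, 1923 is a Tuesday.
From Oct 30, 1923 to Feb 8, 1924 is 102 days inclusive.
102 = 7 × 14 + 4, so there are 14 full weeks plus 4 extra days.
Each full week contributes 5 weekdays (Mon–Fri): 14 × 5 = 70.
The 4 extra days are Tuesday, Wednesday, Thursday, Friday — 4 of them qualify.
Total: 70 + 4 = 74.
Holidays: Nov 23, 1923 (Fri); Nov 30, 1923 (Fri); Jan 2, 1924 (Wed); Jan 7, 1924 (Mon); Jan 15, 1924 (Tue); Jan 23, 1924 (Wed); Jan 24, 1924 (Thu); Jan 28, 1924 (Mon).
All 8 holidays fall on weekdays, so subtract 8.
Business days: 74 − 8 = 66.

66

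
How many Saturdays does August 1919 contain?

5

Aug 1, 1919 is a Friday.
From Aug 1, 1919 to Aug 31, 1919 is 31 days inclusive.
31 = 7 × 4 + 3, so there are 4 full weeks plus 3 extra days.
Each full week contributes one Saturday: 4 so far.
The 3 extra days are Friday, Saturday, Sunday — 1 of them qualifies.
Total: 4 + 1 = 5.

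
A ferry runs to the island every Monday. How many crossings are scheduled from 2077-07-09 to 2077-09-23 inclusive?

2077-07-09 is a Friday.
The range spans 77 days (inclusive of both endpoints).
77 = 7 × 11, so the span is exactly 11 full weeks.
Each full week contributes one Monday: 11 so far.
Total: 11.

11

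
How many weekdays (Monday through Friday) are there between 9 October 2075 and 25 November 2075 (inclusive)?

9 October 2075 is a Wednesday.
The range spans 48 days (inclusive of both endpoints).
48 = 7 × 6 + 6, so there are 6 full weeks plus 6 extra days.
Each full week contributes 5 weekdays (Mon–Fri): 6 × 5 = 30.
The 6 extra days are Wed, Thu, Fri, Sat, Sun, Mon — 4 of them qualify.
Total: 30 + 4 = 34.

34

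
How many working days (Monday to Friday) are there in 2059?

261 weekdays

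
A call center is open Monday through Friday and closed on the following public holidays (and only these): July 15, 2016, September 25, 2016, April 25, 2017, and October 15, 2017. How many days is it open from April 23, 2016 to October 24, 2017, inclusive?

April 23, 2016 is a Saturday.
That's 550 days from start to end, counting both.
550 = 7 × 78 + 4, so there are 78 full weeks plus 4 extra days.
Each full week contributes 5 weekdays (Mon–Fri): 78 × 5 = 390.
The 4 extra days are Saturday, Sunday, Monday, Tuesday — 2 of them qualify.
Total: 390 + 2 = 392.
Holidays: July 15, 2016 (Fri); September 25, 2016 (Sun); April 25, 2017 (Tue); October 15, 2017 (Sun).
2 of the 4 holidays fall on weekdays; the rest are weekends and were already excluded.
Business days: 392 − 2 = 390.

390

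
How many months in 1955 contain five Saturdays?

A month has five Saturdays exactly when Saturday falls within its first (length − 28) days.
Jan: 31 days, starts Sat → 5 of Sat, Sun, Mon ✓
Feb: 28 days, starts Tue → 5 of (none)
Mar: 31 days, starts Tue → 5 of Tue, Wed, Thu
Apr: 30 days, starts Fri → 5 of Fri, Sat ✓
May: 31 days, starts Sun → 5 of Sun, Mon, Tue
Jun: 30 days, starts Wed → 5 of Wed, Thu
Jul: 31 days, starts Fri → 5 of Fri, Sat, Sun ✓
Aug: 31 days, starts Mon → 5 of Mon, Tue, Wed
Sep: 30 days, starts Thu → 5 of Thu, Fri
Oct: 31 days, starts Sat → 5 of Sat, Sun, Mon ✓
Nov: 30 days, starts Tue → 5 of Tue, Wed
Dec: 31 days, starts Thu → 5 of Thu, Fri, Sat ✓
Months with five Saturdays: Jan, Apr, Jul, Oct, Dec.

5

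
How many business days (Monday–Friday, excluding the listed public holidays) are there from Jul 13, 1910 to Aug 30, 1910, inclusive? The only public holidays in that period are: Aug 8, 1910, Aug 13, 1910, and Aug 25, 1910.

Jul 13, 1910 is a Wednesday.
The range spans 49 days (inclusive of both endpoints).
49 = 7 × 7, so the span is exactly 7 full weeks.
Each full week contributes 5 weekdays (Mon–Fri): 7 × 5 = 35.
Holidays: Aug 8, 1910 (Mon); Aug 13, 1910 (Sat); Aug 25, 1910 (Thu).
2 of the 3 holidays fall on weekdays; the rest are weekends and were already excluded.
Business days: 35 − 2 = 33.

33 business days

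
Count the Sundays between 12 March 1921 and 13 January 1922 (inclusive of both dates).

44 Sundays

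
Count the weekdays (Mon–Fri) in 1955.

260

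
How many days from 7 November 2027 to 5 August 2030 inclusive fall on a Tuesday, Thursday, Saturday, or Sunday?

7 November 2027 is a Sunday.
From 7 November 2027 to 5 August 2030 is 1003 days inclusive.
1003 = 7 × 143 + 2, so there are 143 full weeks plus 2 extra days.
Each full week contributes 4 days from the set (Tue, Thu, Sat, Sun): 143 × 4 = 572.
The 2 extra days are Sun, Mon — 1 of them qualifies.
Total: 572 + 1 = 573.

573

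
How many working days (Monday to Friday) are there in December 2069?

1 December 2069 is a Sunday.
From 1 December 2069 to 31 December 2069 is 31 days inclusive.
31 = 7 × 4 + 3, so there are 4 full weeks plus 3 extra days.
Each full week contributes 5 weekdays (Mon–Fri): 4 × 5 = 20.
The 3 extra days are Sun, Mon, Tue — 2 of them qualify.
Total: 20 + 2 = 22.

22 weekdays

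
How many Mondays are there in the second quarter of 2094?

13

April 1, 2094 is a Thursday.
That's 91 days from start to end, counting both.
91 = 7 × 13, so the span is exactly 13 full weeks.
Each full week contributes one Monday: 13 so far.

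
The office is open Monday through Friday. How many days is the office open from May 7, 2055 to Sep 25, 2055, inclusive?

101

May 7, 2055 is a Friday.
That's 142 days from start to end, counting both.
142 = 7 × 20 + 2, so there are 20 full weeks plus 2 extra days.
Each full week contributes 5 weekdays (Mon–Fri): 20 × 5 = 100.
The 2 extra days are Friday, Saturday — 1 of them qualifies.
Total: 100 + 1 = 101.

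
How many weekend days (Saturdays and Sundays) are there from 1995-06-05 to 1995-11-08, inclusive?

44

1995-06-05 is a Monday.
From 1995-06-05 to 1995-11-08 is 157 days inclusive.
157 = 7 × 22 + 3, so there are 22 full weeks plus 3 extra days.
Each full week contributes 2 weekend days (Sat, Sun): 22 × 2 = 44.
The 3 extra days are Monday, Tuesday, Wednesday — none qualify.
Total: 44 + 0 = 44.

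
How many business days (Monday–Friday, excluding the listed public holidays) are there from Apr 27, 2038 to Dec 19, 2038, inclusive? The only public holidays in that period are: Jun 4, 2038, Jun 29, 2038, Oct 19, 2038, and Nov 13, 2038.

166 business days

Apr 27, 2038 is a Tuesday.
The range spans 237 days (inclusive of both endpoints).
237 = 7 × 33 + 6, so there are 33 full weeks plus 6 extra days.
Each full week contributes 5 weekdays (Mon–Fri): 33 × 5 = 165.
The 6 extra days are Tuesday, Wednesday, Thursday, Friday, Saturday, Sunday — 4 of them qualify.
Total: 165 + 4 = 169.
Holidays: Jun 4, 2038 (Fri); Jun 29, 2038 (Tue); Oct 19, 2038 (Tue); Nov 13, 2038 (Sat).
3 of the 4 holidays fall on weekdays; the rest are weekends and were already excluded.
Business days: 169 − 3 = 166.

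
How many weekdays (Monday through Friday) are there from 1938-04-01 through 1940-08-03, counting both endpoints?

611

1938-04-01 is a Friday.
From 1938-04-01 to 1940-08-03 is 856 days inclusive.
856 = 7 × 122 + 2, so there are 122 full weeks plus 2 extra days.
Each full week contributes 5 weekdays (Mon–Fri): 122 × 5 = 610.
The 2 extra days are Friday, Saturday — 1 of them qualifies.
Total: 610 + 1 = 611.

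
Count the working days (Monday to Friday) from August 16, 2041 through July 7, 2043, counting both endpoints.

August 16, 2041 is a Friday.
That's 691 days from start to end, counting both.
691 = 7 × 98 + 5, so there are 98 full weeks plus 5 extra days.
Each full week contributes 5 weekdays (Mon–Fri): 98 × 5 = 490.
The 5 extra days are Fri, Sat, Sun, Mon, Tue — 3 of them qualify.
Total: 490 + 3 = 493.

493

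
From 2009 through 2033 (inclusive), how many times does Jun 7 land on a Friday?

4

Day of week of June 7 in each year:
2009: Sun, 2010: Mon, 2011: Tue, 2012: Thu, 2013: Fri ✓, 2014: Sat, 2015: Sun, 2016: Tue, 2017: Wed, 2018: Thu, 2019: Fri ✓, 2020: Sun, 2021: Mon, 2022: Tue, 2023: Wed, 2024: Fri ✓, 2025: Sat, 2026: Sun, 2027: Mon, 2028: Wed, 2029: Thu, 2030: Fri ✓, 2031: Sat, 2032: Mon, 2033: Tue
Fridays: 2013, 2019, 2024, 2030.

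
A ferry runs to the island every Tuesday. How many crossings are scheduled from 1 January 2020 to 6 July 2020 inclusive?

26

1 January 2020 is a Wednesday.
The range spans 188 days (inclusive of both endpoints).
188 = 7 × 26 + 6, so there are 26 full weeks plus 6 extra days.
Each full week contributes one Tuesday: 26 so far.
The 6 extra days are Wed, Thu, Fri, Sat, Sun, Mon — none qualify.
Total: 26 + 0 = 26.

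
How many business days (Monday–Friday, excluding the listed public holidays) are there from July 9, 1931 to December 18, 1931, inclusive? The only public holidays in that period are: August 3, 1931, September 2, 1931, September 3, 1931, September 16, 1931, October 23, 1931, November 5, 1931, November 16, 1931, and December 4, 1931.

109 business days

July 9, 1931 is a Thursday.
The range spans 163 days (inclusive of both endpoints).
163 = 7 × 23 + 2, so there are 23 full weeks plus 2 extra days.
Each full week contributes 5 weekdays (Mon–Fri): 23 × 5 = 115.
The 2 extra days are Thursday, Friday — 2 of them qualify.
Total: 115 + 2 = 117.
Holidays: August 3, 1931 (Mon); September 2, 1931 (Wed); September 3, 1931 (Thu); September 16, 1931 (Wed); October 23, 1931 (Fri); November 5, 1931 (Thu); November 16, 1931 (Mon); December 4, 1931 (Fri).
All 8 holidays fall on weekdays, so subtract 8.
Business days: 117 − 8 = 109.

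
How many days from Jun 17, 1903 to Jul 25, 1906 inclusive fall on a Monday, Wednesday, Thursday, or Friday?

649

Jun 17, 1903 is a Wednesday.
That's 1135 days from start to end, counting both.
1135 = 7 × 162 + 1, so there are 162 full weeks plus 1 extra day.
Each full week contributes 4 days from the set (Mon, Wed, Thu, Fri): 162 × 4 = 648.
The 1 extra day is Wednesday — 1 of them qualifies.
Total: 648 + 1 = 649.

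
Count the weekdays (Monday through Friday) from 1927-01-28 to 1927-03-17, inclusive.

35

1927-01-28 is a Friday.
From 1927-01-28 to 1927-03-17 is 49 days inclusive.
49 = 7 × 7, so the span is exactly 7 full weeks.
Each full week contributes 5 weekdays (Mon–Fri): 7 × 5 = 35.
Total: 35.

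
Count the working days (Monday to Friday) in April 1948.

April 1, 1948 is a Thursday.
The range spans 30 days (inclusive of both endpoints).
30 = 7 × 4 + 2, so there are 4 full weeks plus 2 extra days.
Each full week contributes 5 weekdays (Mon–Fri): 4 × 5 = 20.
The 2 extra days are Thu, Fri — 2 of them qualify.
Total: 20 + 2 = 22.

22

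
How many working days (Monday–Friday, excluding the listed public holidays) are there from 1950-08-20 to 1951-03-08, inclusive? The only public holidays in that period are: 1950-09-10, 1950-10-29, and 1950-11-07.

1950-08-20 is a Sunday.
That's 201 days from start to end, counting both.
201 = 7 × 28 + 5, so there are 28 full weeks plus 5 extra days.
Each full week contributes 5 weekdays (Mon–Fri): 28 × 5 = 140.
The 5 extra days are Sunday, Monday, Tuesday, Wednesday, Thursday — 4 of them qualify.
Total: 140 + 4 = 144.
Holidays: 1950-09-10 (Sun); 1950-10-29 (Sun); 1950-11-07 (Tue).
1 of the 3 holidays fall on weekdays; the rest are weekends and were already excluded.
Business days: 144 − 1 = 143.

143 working days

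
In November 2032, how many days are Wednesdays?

4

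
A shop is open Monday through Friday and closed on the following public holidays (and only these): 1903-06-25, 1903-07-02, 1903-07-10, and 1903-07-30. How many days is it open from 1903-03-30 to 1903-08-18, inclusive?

98 business days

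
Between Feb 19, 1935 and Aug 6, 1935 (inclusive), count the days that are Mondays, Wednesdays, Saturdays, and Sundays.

96

Feb 19, 1935 is a Tuesday.
From Feb 19, 1935 to Aug 6, 1935 is 169 days inclusive.
169 = 7 × 24 + 1, so there are 24 full weeks plus 1 extra day.
Each full week contributes 4 days from the set (Mon, Wed, Sat, Sun): 24 × 4 = 96.
The 1 extra day is Tuesday — none qualify.
Total: 96 + 0 = 96.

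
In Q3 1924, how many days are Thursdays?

1924-07-01 is a Tuesday.
That's 92 days from start to end, counting both.
92 = 7 × 13 + 1, so there are 13 full weeks plus 1 extra day.
Each full week contributes one Thursday: 13 so far.
The 1 extra day is Tue — none qualify.
Total: 13 + 0 = 13.

13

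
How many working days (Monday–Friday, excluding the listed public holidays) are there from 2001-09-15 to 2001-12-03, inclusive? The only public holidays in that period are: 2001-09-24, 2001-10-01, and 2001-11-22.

53

2001-09-15 is a Saturday.
From 2001-09-15 to 2001-12-03 is 80 days inclusive.
80 = 7 × 11 + 3, so there are 11 full weeks plus 3 extra days.
Each full week contributes 5 weekdays (Mon–Fri): 11 × 5 = 55.
The 3 extra days are Saturday, Sunday, Monday — 1 of them qualifies.
Total: 55 + 1 = 56.
Holidays: 2001-09-24 (Mon); 2001-10-01 (Mon); 2001-11-22 (Thu).
All 3 holidays fall on weekdays, so subtract 3.
Business days: 56 − 3 = 53.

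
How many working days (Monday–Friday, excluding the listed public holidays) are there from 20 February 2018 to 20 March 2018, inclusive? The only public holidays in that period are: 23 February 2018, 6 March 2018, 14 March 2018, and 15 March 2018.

20 February 2018 is a Tuesday.
The range spans 29 days (inclusive of both endpoints).
29 = 7 × 4 + 1, so there are 4 full weeks plus 1 extra day.
Each full week contributes 5 weekdays (Mon–Fri): 4 × 5 = 20.
The 1 extra day is Tuesday — 1 of them qualifies.
Total: 20 + 1 = 21.
Holidays: 23 February 2018 (Fri); 6 March 2018 (Tue); 14 March 2018 (Wed); 15 March 2018 (Thu).
All 4 holidays fall on weekdays, so subtract 4.
Business days: 21 − 4 = 17.

17 working days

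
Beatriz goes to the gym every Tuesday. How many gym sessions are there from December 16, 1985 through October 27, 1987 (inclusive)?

December 16, 1985 is a Monday.
The range spans 681 days (inclusive of both endpoints).
681 = 7 × 97 + 2, so there are 97 full weeks plus 2 extra days.
Each full week contributes one Tuesday: 97 so far.
The 2 extra days are Monday, Tuesday — 1 of them qualifies.
Total: 97 + 1 = 98.

98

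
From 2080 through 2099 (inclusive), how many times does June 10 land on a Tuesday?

4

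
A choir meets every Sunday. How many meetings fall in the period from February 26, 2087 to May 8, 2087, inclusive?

10

February 26, 2087 is a Wednesday.
The range spans 72 days (inclusive of both endpoints).
72 = 7 × 10 + 2, so there are 10 full weeks plus 2 extra days.
Each full week contributes one Sunday: 10 so far.
The 2 extra days are Wednesday, Thursday — none qualify.
Total: 10 + 0 = 10.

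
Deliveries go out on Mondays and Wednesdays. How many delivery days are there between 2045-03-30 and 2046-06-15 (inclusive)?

2045-03-30 is a Thursday.
From 2045-03-30 to 2046-06-15 is 443 days inclusive.
443 = 7 × 63 + 2, so there are 63 full weeks plus 2 extra days.
Each full week contributes 2 days from the set (Mon, Wed): 63 × 2 = 126.
The 2 extra days are Thu, Fri — none qualify.
Total: 126 + 0 = 126.

126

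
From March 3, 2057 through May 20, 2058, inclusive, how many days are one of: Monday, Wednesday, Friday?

March 3, 2057 is a Saturday.
From March 3, 2057 to May 20, 2058 is 444 days inclusive.
444 = 7 × 63 + 3, so there are 63 full weeks plus 3 extra days.
Each full week contributes 3 days from the set (Mon, Wed, Fri): 63 × 3 = 189.
The 3 extra days are Saturday, Sunday, Monday — 1 of them qualifies.
Total: 189 + 1 = 190.

190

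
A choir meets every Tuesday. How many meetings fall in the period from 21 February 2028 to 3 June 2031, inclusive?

172 Tuesdays

21 February 2028 is a Monday.
From 21 February 2028 to 3 June 2031 is 1199 days inclusive.
1199 = 7 × 171 + 2, so there are 171 full weeks plus 2 extra days.
Each full week contributes one Tuesday: 171 so far.
The 2 extra days are Mon, Tue — 1 of them qualifies.
Total: 171 + 1 = 172.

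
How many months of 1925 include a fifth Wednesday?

4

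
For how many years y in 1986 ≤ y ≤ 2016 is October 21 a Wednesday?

5

Day of week of October 21 in each year:
1986: Tue, 1987: Wed ✓, 1988: Fri, 1989: Sat, 1990: Sun, 1991: Mon, 1992: Wed ✓, 1993: Thu, 1994: Fri, 1995: Sat, 1996: Mon, 1997: Tue, 1998: Wed ✓, 1999: Thu, 2000: Sat, 2001: Sun, 2002: Mon, 2003: Tue, 2004: Thu, 2005: Fri, 2006: Sat, 2007: Sun, 2008: Tue, 2009: Wed ✓, 2010: Thu, 2011: Fri, 2012: Sun, 2013: Mon, 2014: Tue, 2015: Wed ✓, 2016: Fri
Wednesdays: 1987, 1992, 1998, 2009, 2015.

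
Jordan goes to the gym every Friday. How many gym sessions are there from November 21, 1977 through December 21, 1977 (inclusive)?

4

November 21, 1977 is a Monday.
From November 21, 1977 to December 21, 1977 is 31 days inclusive.
31 = 7 × 4 + 3, so there are 4 full weeks plus 3 extra days.
Each full week contributes one Friday: 4 so far.
The 3 extra days are Mon, Tue, Wed — none qualify.
Total: 4 + 0 = 4.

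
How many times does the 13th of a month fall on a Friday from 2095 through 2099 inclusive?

10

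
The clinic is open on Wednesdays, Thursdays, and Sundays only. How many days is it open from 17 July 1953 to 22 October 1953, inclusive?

17 July 1953 is a Friday.
From 17 July 1953 to 22 October 1953 is 98 days inclusive.
98 = 7 × 14, so the span is exactly 14 full weeks.
Each full week contributes 3 days from the set (Wed, Thu, Sun): 14 × 3 = 42.
Total: 42.

42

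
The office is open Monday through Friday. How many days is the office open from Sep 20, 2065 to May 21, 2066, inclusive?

Sep 20, 2065 is a Sunday.
That's 244 days from start to end, counting both.
244 = 7 × 34 + 6, so there are 34 full weeks plus 6 extra days.
Each full week contributes 5 weekdays (Mon–Fri): 34 × 5 = 170.
The 6 extra days are Sun, Mon, Tue, Wed, Thu, Fri — 5 of them qualify.
Total: 170 + 5 = 175.

175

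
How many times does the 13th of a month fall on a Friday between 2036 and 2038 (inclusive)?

Friday-the-13ths by year:
2036: Jun
2037: Feb, Mar, Nov
2038: Aug

5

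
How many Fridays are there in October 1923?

1 October 1923 is a Monday.
From 1 October 1923 to 31 October 1923 is 31 days inclusive.
31 = 7 × 4 + 3, so there are 4 full weeks plus 3 extra days.
Each full week contributes one Friday: 4 so far.
The 3 extra days are Monday, Tuesday, Wednesday — none qualify.
Total: 4 + 0 = 4.

4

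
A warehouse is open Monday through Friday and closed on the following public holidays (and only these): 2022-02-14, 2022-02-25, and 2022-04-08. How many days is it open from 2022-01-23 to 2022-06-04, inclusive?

92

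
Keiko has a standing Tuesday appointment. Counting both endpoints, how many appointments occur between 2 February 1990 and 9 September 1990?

2 February 1990 is a Friday.
That's 220 days from start to end, counting both.
220 = 7 × 31 + 3, so there are 31 full weeks plus 3 extra days.
Each full week contributes one Tuesday: 31 so far.
The 3 extra days are Friday, Saturday, Sunday — none qualify.
Total: 31 + 0 = 31.

31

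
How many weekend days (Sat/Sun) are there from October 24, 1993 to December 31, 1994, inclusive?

October 24, 1993 is a Sunday.
The range spans 434 days (inclusive of both endpoints).
434 = 7 × 62, so the span is exactly 62 full weeks.
Each full week contributes 2 weekend days (Sat, Sun): 62 × 2 = 124.
Total: 124.

124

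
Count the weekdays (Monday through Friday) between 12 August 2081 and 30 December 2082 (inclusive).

362

12 August 2081 is a Tuesday.
From 12 August 2081 to 30 December 2082 is 506 days inclusive.
506 = 7 × 72 + 2, so there are 72 full weeks plus 2 extra days.
Each full week contributes 5 weekdays (Mon–Fri): 72 × 5 = 360.
The 2 extra days are Tuesday, Wednesday — 2 of them qualify.
Total: 360 + 2 = 362.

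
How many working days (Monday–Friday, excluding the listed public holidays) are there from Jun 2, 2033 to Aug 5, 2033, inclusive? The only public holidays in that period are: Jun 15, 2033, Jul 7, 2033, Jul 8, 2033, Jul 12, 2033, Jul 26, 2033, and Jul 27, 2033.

41

Jun 2, 2033 is a Thursday.
The range spans 65 days (inclusive of both endpoints).
65 = 7 × 9 + 2, so there are 9 full weeks plus 2 extra days.
Each full week contributes 5 weekdays (Mon–Fri): 9 × 5 = 45.
The 2 extra days are Thursday, Friday — 2 of them qualify.
Total: 45 + 2 = 47.
Holidays: Jun 15, 2033 (Wed); Jul 7, 2033 (Thu); Jul 8, 2033 (Fri); Jul 12, 2033 (Tue); Jul 26, 2033 (Tue); Jul 27, 2033 (Wed).
All 6 holidays fall on weekdays, so subtract 6.
Business days: 47 − 6 = 41.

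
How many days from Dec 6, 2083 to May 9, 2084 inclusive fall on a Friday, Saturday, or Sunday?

66

Dec 6, 2083 is a Monday.
The range spans 156 days (inclusive of both endpoints).
156 = 7 × 22 + 2, so there are 22 full weeks plus 2 extra days.
Each full week contributes 3 days from the set (Fri, Sat, Sun): 22 × 3 = 66.
The 2 extra days are Monday, Tuesday — none qualify.
Total: 66 + 0 = 66.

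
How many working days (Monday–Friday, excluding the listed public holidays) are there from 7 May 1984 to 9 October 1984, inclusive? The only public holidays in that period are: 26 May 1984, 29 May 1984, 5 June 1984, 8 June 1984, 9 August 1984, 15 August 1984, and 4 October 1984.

106

7 May 1984 is a Monday.
That's 156 days from start to end, counting both.
156 = 7 × 22 + 2, so there are 22 full weeks plus 2 extra days.
Each full week contributes 5 weekdays (Mon–Fri): 22 × 5 = 110.
The 2 extra days are Mon, Tue — 2 of them qualify.
Total: 110 + 2 = 112.
Holidays: 26 May 1984 (Sat); 29 May 1984 (Tue); 5 June 1984 (Tue); 8 June 1984 (Fri); 9 August 1984 (Thu); 15 August 1984 (Wed); 4 October 1984 (Thu).
6 of the 7 holidays fall on weekdays; the rest are weekends and were already excluded.
Business days: 112 − 6 = 106.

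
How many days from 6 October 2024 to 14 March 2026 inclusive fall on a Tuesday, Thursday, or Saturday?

225

6 October 2024 is a Sunday.
That's 525 days from start to end, counting both.
525 = 7 × 75, so the span is exactly 75 full weeks.
Each full week contributes 3 days from the set (Tue, Thu, Sat): 75 × 3 = 225.
Total: 225.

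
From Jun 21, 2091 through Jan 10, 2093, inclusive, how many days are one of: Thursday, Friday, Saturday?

Jun 21, 2091 is a Thursday.
That's 570 days from start to end, counting both.
570 = 7 × 81 + 3, so there are 81 full weeks plus 3 extra days.
Each full week contributes 3 days from the set (Thu, Fri, Sat): 81 × 3 = 243.
The 3 extra days are Thursday, Friday, Saturday — 3 of them qualify.
Total: 243 + 3 = 246.

246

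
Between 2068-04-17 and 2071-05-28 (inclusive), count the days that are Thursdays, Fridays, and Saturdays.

487

2068-04-17 is a Tuesday.
From 2068-04-17 to 2071-05-28 is 1137 days inclusive.
1137 = 7 × 162 + 3, so there are 162 full weeks plus 3 extra days.
Each full week contributes 3 days from the set (Thu, Fri, Sat): 162 × 3 = 486.
The 3 extra days are Tuesday, Wednesday, Thursday — 1 of them qualifies.
Total: 486 + 1 = 487.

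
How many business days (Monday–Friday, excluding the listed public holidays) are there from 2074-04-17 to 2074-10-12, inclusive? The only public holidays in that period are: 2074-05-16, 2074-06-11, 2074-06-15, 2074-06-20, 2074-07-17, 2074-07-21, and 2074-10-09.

2074-04-17 is a Tuesday.
That's 179 days from start to end, counting both.
179 = 7 × 25 + 4, so there are 25 full weeks plus 4 extra days.
Each full week contributes 5 weekdays (Mon–Fri): 25 × 5 = 125.
The 4 extra days are Tue, Wed, Thu, Fri — 4 of them qualify.
Total: 125 + 4 = 129.
Holidays: 2074-05-16 (Wed); 2074-06-11 (Mon); 2074-06-15 (Fri); 2074-06-20 (Wed); 2074-07-17 (Tue); 2074-07-21 (Sat); 2074-10-09 (Tue).
6 of the 7 holidays fall on weekdays; the rest are weekends and were already excluded.
Business days: 129 − 6 = 123.

123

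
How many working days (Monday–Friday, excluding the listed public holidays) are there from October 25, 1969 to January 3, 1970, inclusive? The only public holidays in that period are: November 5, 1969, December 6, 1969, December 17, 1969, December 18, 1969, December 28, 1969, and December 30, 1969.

October 25, 1969 is a Saturday.
That's 71 days from start to end, counting both.
71 = 7 × 10 + 1, so there are 10 full weeks plus 1 extra day.
Each full week contributes 5 weekdays (Mon–Fri): 10 × 5 = 50.
The 1 extra day is Saturday — none qualify.
Total: 50 + 0 = 50.
Holidays: November 5, 1969 (Wed); December 6, 1969 (Sat); December 17, 1969 (Wed); December 18, 1969 (Thu); December 28, 1969 (Sun); December 30, 1969 (Tue).
4 of the 6 holidays fall on weekdays; the rest are weekends and were already excluded.
Business days: 50 − 4 = 46.

46 working days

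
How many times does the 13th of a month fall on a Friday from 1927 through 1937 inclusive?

20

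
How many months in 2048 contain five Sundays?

4

A month has five Sundays exactly when Sunday falls within its first (length − 28) days.
Jan: 31 days, starts Wed → 5 of Wed, Thu, Fri
Feb: 29 days, starts Sat → 5 of Sat
Mar: 31 days, starts Sun → 5 of Sun, Mon, Tue ✓
Apr: 30 days, starts Wed → 5 of Wed, Thu
May: 31 days, starts Fri → 5 of Fri, Sat, Sun ✓
Jun: 30 days, starts Mon → 5 of Mon, Tue
Jul: 31 days, starts Wed → 5 of Wed, Thu, Fri
Aug: 31 days, starts Sat → 5 of Sat, Sun, Mon ✓
Sep: 30 days, starts Tue → 5 of Tue, Wed
Oct: 31 days, starts Thu → 5 of Thu, Fri, Sat
Nov: 30 days, starts Sun → 5 of Sun, Mon ✓
Dec: 31 days, starts Tue → 5 of Tue, Wed, Thu
Months with five Sundays: Mar, May, Aug, Nov.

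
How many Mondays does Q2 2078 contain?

Apr 1, 2078 is a Friday.
The range spans 91 days (inclusive of both endpoints).
91 = 7 × 13, so the span is exactly 13 full weeks.
Each full week contributes one Monday: 13 so far.

13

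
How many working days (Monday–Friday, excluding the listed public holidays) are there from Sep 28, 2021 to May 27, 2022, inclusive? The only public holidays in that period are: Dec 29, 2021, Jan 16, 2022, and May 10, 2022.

Sep 28, 2021 is a Tuesday.
The range spans 242 days (inclusive of both endpoints).
242 = 7 × 34 + 4, so there are 34 full weeks plus 4 extra days.
Each full week contributes 5 weekdays (Mon–Fri): 34 × 5 = 170.
The 4 extra days are Tuesday, Wednesday, Thursday, Friday — 4 of them qualify.
Total: 170 + 4 = 174.
Holidays: Dec 29, 2021 (Wed); Jan 16, 2022 (Sun); May 10, 2022 (Tue).
2 of the 3 holidays fall on weekdays; the rest are weekends and were already excluded.
Business days: 174 − 2 = 172.

172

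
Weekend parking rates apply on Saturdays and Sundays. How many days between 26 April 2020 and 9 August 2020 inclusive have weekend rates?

26 April 2020 is a Sunday.
That's 106 days from start to end, counting both.
106 = 7 × 15 + 1, so there are 15 full weeks plus 1 extra day.
Each full week contributes 2 weekend days (Sat, Sun): 15 × 2 = 30.
The 1 extra day is Sunday — 1 of them qualifies.
Total: 30 + 1 = 31.

31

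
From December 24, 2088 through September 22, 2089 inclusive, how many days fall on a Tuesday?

December 24, 2088 is a Friday.
The range spans 273 days (inclusive of both endpoints).
273 = 7 × 39, so the span is exactly 39 full weeks.
Each full week contributes one Tuesday: 39 so far.
Total: 39.

39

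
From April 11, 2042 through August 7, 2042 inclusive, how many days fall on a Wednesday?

April 11, 2042 is a Friday.
The range spans 119 days (inclusive of both endpoints).
119 = 7 × 17, so the span is exactly 17 full weeks.
Each full week contributes one Wednesday: 17 so far.
Total: 17.

17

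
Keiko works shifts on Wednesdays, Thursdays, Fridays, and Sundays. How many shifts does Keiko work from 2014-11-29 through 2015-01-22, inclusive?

31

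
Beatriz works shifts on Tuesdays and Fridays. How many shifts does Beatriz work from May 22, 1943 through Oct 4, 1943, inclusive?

May 22, 1943 is a Saturday.
That's 136 days from start to end, counting both.
136 = 7 × 19 + 3, so there are 19 full weeks plus 3 extra days.
Each full week contributes 2 days from the set (Tue, Fri): 19 × 2 = 38.
The 3 extra days are Sat, Sun, Mon — none qualify.
Total: 38 + 0 = 38.

38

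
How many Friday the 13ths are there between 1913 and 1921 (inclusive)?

14

Friday-the-13ths by year:
1913: Jun
1914: Feb, Mar, Nov
1915: Aug
1916: Oct
1917: Apr, Jul
1918: Sep, Dec
1919: Jun
1920: Feb, Aug
1921: May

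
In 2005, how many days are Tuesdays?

January 1, 2005 is a Saturday.
That's 365 days from start to end, counting both.
365 = 7 × 52 + 1, so there are 52 full weeks plus 1 extra day.
Each full week contributes one Tuesday: 52 so far.
The 1 extra day is Sat — none qualify.
Total: 52 + 0 = 52.

52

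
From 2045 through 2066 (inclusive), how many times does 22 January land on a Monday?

4

Day of week of January 22 in each year:
2045: Sun, 2046: Mon ✓, 2047: Tue, 2048: Wed, 2049: Fri, 2050: Sat, 2051: Sun, 2052: Mon ✓, 2053: Wed, 2054: Thu, 2055: Fri, 2056: Sat, 2057: Mon ✓, 2058: Tue, 2059: Wed, 2060: Thu, 2061: Sat, 2062: Sun, 2063: Mon ✓, 2064: Tue, 2065: Thu, 2066: Fri
Mondays: 2046, 2052, 2057, 2063.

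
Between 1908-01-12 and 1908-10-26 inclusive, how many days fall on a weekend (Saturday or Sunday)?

1908-01-12 is a Sunday.
From 1908-01-12 to 1908-10-26 is 289 days inclusive.
289 = 7 × 41 + 2, so there are 41 full weeks plus 2 extra days.
Each full week contributes 2 weekend days (Sat, Sun): 41 × 2 = 82.
The 2 extra days are Sun, Mon — 1 of them qualifies.
Total: 82 + 1 = 83.

83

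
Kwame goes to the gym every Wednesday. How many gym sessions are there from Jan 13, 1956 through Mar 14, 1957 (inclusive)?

61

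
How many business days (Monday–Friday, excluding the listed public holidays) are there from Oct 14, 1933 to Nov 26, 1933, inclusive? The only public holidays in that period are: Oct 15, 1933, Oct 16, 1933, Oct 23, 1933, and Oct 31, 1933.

27

Oct 14, 1933 is a Saturday.
The range spans 44 days (inclusive of both endpoints).
44 = 7 × 6 + 2, so there are 6 full weeks plus 2 extra days.
Each full week contributes 5 weekdays (Mon–Fri): 6 × 5 = 30.
The 2 extra days are Sat, Sun — none qualify.
Total: 30 + 0 = 30.
Holidays: Oct 15, 1933 (Sun); Oct 16, 1933 (Mon); Oct 23, 1933 (Mon); Oct 31, 1933 (Tue).
3 of the 4 holidays fall on weekdays; the rest are weekends and were already excluded.
Business days: 30 − 3 = 27.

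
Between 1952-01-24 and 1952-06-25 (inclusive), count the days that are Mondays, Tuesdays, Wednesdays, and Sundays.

88

1952-01-24 is a Thursday.
That's 154 days from start to end, counting both.
154 = 7 × 22, so the span is exactly 22 full weeks.
Each full week contributes 4 days from the set (Mon, Tue, Wed, Sun): 22 × 4 = 88.
Total: 88.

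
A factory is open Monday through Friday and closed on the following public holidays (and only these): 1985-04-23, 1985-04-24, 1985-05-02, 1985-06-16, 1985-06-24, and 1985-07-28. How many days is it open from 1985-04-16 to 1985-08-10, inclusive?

80 business days

1985-04-16 is a Tuesday.
The range spans 117 days (inclusive of both endpoints).
117 = 7 × 16 + 5, so there are 16 full weeks plus 5 extra days.
Each full week contributes 5 weekdays (Mon–Fri): 16 × 5 = 80.
The 5 extra days are Tuesday, Wednesday, Thursday, Friday, Saturday — 4 of them qualify.
Total: 80 + 4 = 84.
Holidays: 1985-04-23 (Tue); 1985-04-24 (Wed); 1985-05-02 (Thu); 1985-06-16 (Sun); 1985-06-24 (Mon); 1985-07-28 (Sun).
4 of the 6 holidays fall on weekdays; the rest are weekends and were already excluded.
Business days: 84 − 4 = 80.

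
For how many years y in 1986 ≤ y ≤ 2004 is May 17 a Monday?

3

Day of week of May 17 in each year:
1986: Sat, 1987: Sun, 1988: Tue, 1989: Wed, 1990: Thu, 1991: Fri, 1992: Sun, 1993: Mon ✓, 1994: Tue, 1995: Wed, 1996: Fri, 1997: Sat, 1998: Sun, 1999: Mon ✓, 2000: Wed, 2001: Thu, 2002: Fri, 2003: Sat, 2004: Mon ✓
Mondays: 1993, 1999, 2004.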